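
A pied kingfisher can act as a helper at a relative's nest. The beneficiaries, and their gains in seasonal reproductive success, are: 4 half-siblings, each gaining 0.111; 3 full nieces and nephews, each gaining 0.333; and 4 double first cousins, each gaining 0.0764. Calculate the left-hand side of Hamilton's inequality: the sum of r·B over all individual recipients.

0.43715

r to a half-sibling = 0.25 (half-sibs share one parent — one path of length 2: r = (1/2)^2 = 1/4).
r to a full niece or nephew = 0.25 (full aunt/uncle↔niece/nephew: two paths of length 3 through the shared grandparent pair: r = 2·(1/2)^3 = 1/4).
r to a double first cousin = 1/4 (double first cousins share both grandparent pairs — four paths of length 4: r = 4·(1/2)^4 = 1/4).
Summing one r·B term per recipient: 4·0.25·0.111 + 3·0.25·0.333 + 4·0.25·0.0764 = 0.43715.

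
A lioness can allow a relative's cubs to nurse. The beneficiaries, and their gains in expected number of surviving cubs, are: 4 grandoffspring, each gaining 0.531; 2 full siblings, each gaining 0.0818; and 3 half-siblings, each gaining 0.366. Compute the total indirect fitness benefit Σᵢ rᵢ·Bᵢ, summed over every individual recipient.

0.8873

r to a grandoffspring = 0.25 (two parent–offspring links: r = (1/2)^2 = 1/4).
r to a full sibling = 1/2 (full sibs share both parents — two paths of length 2: r = 2·(1/2)^2 = 1/2).
r to a half-sibling = 1/4 (half-sibs share one parent — one path of length 2: r = (1/2)^2 = 1/4).
Summing one r·B term per recipient: 4·0.25·0.531 + 2·0.5·0.0818 + 3·0.25·0.366 = 0.8873.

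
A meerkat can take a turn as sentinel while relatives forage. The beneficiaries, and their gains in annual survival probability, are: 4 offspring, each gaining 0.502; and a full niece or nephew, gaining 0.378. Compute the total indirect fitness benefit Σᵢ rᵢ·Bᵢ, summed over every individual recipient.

1.0985

r to an offspring = 1/2 (one parent–offspring link: r = (1/2)^1 = 1/2).
r to a full niece or nephew = 1/4 (full aunt/uncle↔niece/nephew: two paths of length 3 through the shared grandparent pair: r = 2·(1/2)^3 = 1/4).
Summing one r·B term per recipient: 4·0.5·0.502 + 1·0.25·0.378 = 1.0985.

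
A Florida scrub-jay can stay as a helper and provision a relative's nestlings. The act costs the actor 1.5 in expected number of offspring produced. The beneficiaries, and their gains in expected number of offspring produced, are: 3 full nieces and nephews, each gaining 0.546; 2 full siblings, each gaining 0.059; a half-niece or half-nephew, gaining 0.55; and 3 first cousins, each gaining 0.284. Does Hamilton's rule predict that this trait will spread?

Hamilton's rule: the trait is favored when the sum of r·B over every recipient exceeds the actor's cost C.
r to a full niece or nephew = 0.25 (full aunt/uncle↔niece/nephew: two paths of length 3 through the shared grandparent pair: r = 2·(1/2)^3 = 1/4).
r to a full sibling = 1/2 (full sibs share both parents — two paths of length 2: r = 2·(1/2)^2 = 1/2).
r to a half-niece or half-nephew = 0.125 (half-aunt/uncle↔niece/nephew: one path of length 3: r = (1/2)^3 = 1/8).
r to a first cousin = 1/8 (first cousins share one grandparent pair — two paths of length 4: r = 2·(1/2)^4 = 1/8).
Summing one r·B term per recipient: 3·0.25·0.546 + 2·0.5·0.059 + 1·0.125·0.55 + 3·0.125·0.284 = 0.64375.
0.64375 < 1.5: the indirect benefit is less than the cost.

No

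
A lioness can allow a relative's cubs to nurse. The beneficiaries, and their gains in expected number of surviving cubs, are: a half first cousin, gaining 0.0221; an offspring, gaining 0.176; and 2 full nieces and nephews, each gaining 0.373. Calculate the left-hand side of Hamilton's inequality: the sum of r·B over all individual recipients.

0.27588125

r to a half first cousin = 0.0625 (half first cousins share one grandparent — one path of length 4: r = (1/2)^4 = 1/16).
r to an offspring = 0.5 (one parent–offspring link: r = (1/2)^1 = 1/2).
r to a full niece or nephew = 0.25 (full aunt/uncle↔niece/nephew: two paths of length 3 through the shared grandparent pair: r = 2·(1/2)^3 = 1/4).
Summing one r·B term per recipient: 1·0.0625·0.0221 + 1·0.5·0.176 + 2·0.25·0.373 = 0.27588125.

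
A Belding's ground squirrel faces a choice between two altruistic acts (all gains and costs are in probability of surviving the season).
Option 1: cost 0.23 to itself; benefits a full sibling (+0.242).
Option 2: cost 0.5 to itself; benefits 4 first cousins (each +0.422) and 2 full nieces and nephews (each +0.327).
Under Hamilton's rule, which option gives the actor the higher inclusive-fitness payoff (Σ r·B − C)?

Option 1

Option 1: r to a full sibling = 0.5.
Option 1: Σ r·B − C = (1·0.5·0.242) − 0.23 = -0.109.
Option 2: r to a first cousin = 0.125.
Option 2: r to a full niece or nephew = 0.25.
Option 2: Σ r·B − C = (4·0.125·0.422 + 2·0.25·0.327) − 0.5 = -0.1255.
Option 1 has the higher net inclusive-fitness payoff.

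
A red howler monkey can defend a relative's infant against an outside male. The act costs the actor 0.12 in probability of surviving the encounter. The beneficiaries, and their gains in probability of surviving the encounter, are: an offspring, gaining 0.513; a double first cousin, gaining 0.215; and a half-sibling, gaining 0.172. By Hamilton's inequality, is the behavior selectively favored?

Yes

Hamilton's rule: the trait is favored when the sum of r·B over every recipient exceeds the actor's cost C.
r to an offspring = 0.5 (one parent–offspring link: r = (1/2)^1 = 1/2).
r to a double first cousin = 0.25 (double first cousins share both grandparent pairs — four paths of length 4: r = 4·(1/2)^4 = 1/4).
r to a half-sibling = 0.25 (half-sibs share one parent — one path of length 2: r = (1/2)^2 = 1/4).
Summing one r·B term per recipient: 1·0.5·0.513 + 1·0.25·0.215 + 1·0.25·0.172 = 0.35325.
0.35325 > 0.12: the indirect benefit exceeds the cost.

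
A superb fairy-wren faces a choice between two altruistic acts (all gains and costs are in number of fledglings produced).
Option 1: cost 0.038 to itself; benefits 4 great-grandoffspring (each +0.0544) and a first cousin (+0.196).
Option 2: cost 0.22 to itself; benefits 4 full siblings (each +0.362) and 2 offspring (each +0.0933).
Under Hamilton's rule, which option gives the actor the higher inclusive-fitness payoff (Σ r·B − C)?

Option 1: r to a great-grandoffspring = 0.125.
Option 1: r to a first cousin = 0.125.
Option 1: Σ r·B − C = (4·0.125·0.0544 + 1·0.125·0.196) − 0.038 = 0.0137.
Option 2: r to a full sibling = 0.5.
Option 2: r to an offspring = 0.5.
Option 2: Σ r·B − C = (4·0.5·0.362 + 2·0.5·0.0933) − 0.22 = 0.5973.
Option 2 has the higher net inclusive-fitness payoff.

Option 2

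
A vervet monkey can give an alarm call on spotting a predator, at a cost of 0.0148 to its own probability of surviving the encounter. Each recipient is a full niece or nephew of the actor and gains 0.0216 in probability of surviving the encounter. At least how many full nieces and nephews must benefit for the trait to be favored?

r to a full niece or nephew = 0.25 (full aunt/uncle↔niece/nephew: two paths of length 3 through the shared grandparent pair: r = 2·(1/2)^3 = 1/4).
Hamilton's rule: n·r·B > C  ⇒  n > C/(r·B) = 0.0148/(0.25·0.0216) = 2.741.
The smallest integer exceeding 2.741 is 3.

3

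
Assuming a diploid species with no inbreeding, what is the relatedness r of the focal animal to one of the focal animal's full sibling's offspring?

Each parent–offspring link contributes a factor of 1/2, and independent paths through distinct common ancestors add.
Full aunt/uncle↔niece/nephew: two paths of length 3 through the shared grandparent pair: r = 2·(1/2)^3 = 1/4.

0.25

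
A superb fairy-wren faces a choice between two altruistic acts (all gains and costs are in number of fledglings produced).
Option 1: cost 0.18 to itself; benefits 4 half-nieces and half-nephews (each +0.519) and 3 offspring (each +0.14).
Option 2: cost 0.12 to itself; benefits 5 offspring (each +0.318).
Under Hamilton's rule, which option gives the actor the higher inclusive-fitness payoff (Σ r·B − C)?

Option 1: r to a half-niece or half-nephew = 0.125.
Option 1: r to an offspring = 0.5.
Option 1: Σ r·B − C = (4·0.125·0.519 + 3·0.5·0.14) − 0.18 = 0.2895.
Option 2: r to an offspring = 0.5.
Option 2: Σ r·B − C = (5·0.5·0.318) − 0.12 = 0.675.
Option 2 has the higher net inclusive-fitness payoff.

Option 2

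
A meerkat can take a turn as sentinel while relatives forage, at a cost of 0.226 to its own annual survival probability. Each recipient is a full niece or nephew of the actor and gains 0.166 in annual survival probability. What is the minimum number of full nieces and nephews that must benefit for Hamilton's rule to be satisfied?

r to a full niece or nephew = 1/4 (full aunt/uncle↔niece/nephew: two paths of length 3 through the shared grandparent pair: r = 2·(1/2)^3 = 1/4).
Hamilton's rule: n·r·B > C  ⇒  n > C/(r·B) = 0.226/(0.25·0.166) = 5.446.
The smallest integer exceeding 5.446 is 6.

6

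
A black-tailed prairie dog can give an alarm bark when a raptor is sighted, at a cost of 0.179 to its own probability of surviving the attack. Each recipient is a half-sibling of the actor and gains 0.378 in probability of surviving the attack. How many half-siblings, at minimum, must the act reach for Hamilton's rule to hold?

2

r to a half-sibling = 0.25 (half-sibs share one parent — one path of length 2: r = (1/2)^2 = 1/4).
Hamilton's rule: n·r·B > C  ⇒  n > C/(r·B) = 0.179/(0.25·0.378) = 1.894.
The smallest integer exceeding 1.894 is 2.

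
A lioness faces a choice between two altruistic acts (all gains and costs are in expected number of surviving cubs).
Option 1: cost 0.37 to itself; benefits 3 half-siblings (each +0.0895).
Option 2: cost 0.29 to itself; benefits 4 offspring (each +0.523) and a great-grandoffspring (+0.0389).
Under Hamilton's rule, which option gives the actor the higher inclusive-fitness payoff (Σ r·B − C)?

Option 1: r to a half-sibling = 0.25.
Option 1: Σ r·B − C = (3·0.25·0.0895) − 0.37 = -0.302875.
Option 2: r to an offspring = 0.5.
Option 2: r to a great-grandoffspring = 0.125.
Option 2: Σ r·B − C = (4·0.5·0.523 + 1·0.125·0.0389) − 0.29 = 0.7608625.
Option 2 has the higher net inclusive-fitness payoff.

Option 2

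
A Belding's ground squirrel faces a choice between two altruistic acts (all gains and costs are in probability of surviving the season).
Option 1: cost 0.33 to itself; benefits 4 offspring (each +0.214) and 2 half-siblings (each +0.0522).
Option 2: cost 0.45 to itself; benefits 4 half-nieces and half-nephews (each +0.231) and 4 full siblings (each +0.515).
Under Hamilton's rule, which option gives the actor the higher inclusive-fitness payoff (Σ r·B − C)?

Option 2

Option 1: r to an offspring = 0.5.
Option 1: r to a half-sibling = 0.25.
Option 1: Σ r·B − C = (4·0.5·0.214 + 2·0.25·0.0522) − 0.33 = 0.1241.
Option 2: r to a half-niece or half-nephew = 0.125.
Option 2: r to a full sibling = 0.5.
Option 2: Σ r·B − C = (4·0.125·0.231 + 4·0.5·0.515) − 0.45 = 0.6955.
Option 2 has the higher net inclusive-fitness payoff.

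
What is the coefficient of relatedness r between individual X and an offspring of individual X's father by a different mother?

0.25

Each parent–offspring link contributes a factor of 1/2, and independent paths through distinct common ancestors add.
Half-sibs share one parent — one path of length 2: r = (1/2)^2 = 1/4.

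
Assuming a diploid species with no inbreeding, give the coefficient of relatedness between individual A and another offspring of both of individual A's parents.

0.5

Each parent–offspring link contributes a factor of 1/2, and independent paths through distinct common ancestors add.
Full sibs share both parents — two paths of length 2: r = 2·(1/2)^2 = 1/2.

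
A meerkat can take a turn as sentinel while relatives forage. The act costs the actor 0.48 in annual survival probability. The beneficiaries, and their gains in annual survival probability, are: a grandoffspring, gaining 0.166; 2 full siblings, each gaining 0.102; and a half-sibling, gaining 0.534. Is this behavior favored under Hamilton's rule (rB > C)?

No

Hamilton's rule: the trait is favored when the sum of r·B over every recipient exceeds the actor's cost C.
r to a grandoffspring = 0.25 (two parent–offspring links: r = (1/2)^2 = 1/4).
r to a full sibling = 0.5 (full sibs share both parents — two paths of length 2: r = 2·(1/2)^2 = 1/2).
r to a half-sibling = 1/4 (half-sibs share one parent — one path of length 2: r = (1/2)^2 = 1/4).
Summing one r·B term per recipient: 1·0.25·0.166 + 2·0.5·0.102 + 1·0.25·0.534 = 0.277.
0.277 < 0.48: the indirect benefit is less than the cost.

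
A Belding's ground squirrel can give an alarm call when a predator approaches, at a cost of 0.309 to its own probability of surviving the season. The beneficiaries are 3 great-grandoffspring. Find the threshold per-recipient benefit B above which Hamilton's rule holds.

r to a great-grandoffspring = 1/8 (three parent–offspring links: r = (1/2)^3 = 1/8).
Hamilton's rule with n recipients of equal r: n·r·B > C, so B > C/(n·r) = 0.309/(3·0.125) = 0.824.

0.824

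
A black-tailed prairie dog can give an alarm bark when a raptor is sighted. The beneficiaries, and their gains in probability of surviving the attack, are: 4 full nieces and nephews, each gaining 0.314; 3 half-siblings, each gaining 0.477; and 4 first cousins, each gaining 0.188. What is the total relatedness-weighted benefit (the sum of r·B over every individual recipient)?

r to a full niece or nephew = 0.25 (full aunt/uncle↔niece/nephew: two paths of length 3 through the shared grandparent pair: r = 2·(1/2)^3 = 1/4).
r to a half-sibling = 1/4 (half-sibs share one parent — one path of length 2: r = (1/2)^2 = 1/4).
r to a first cousin = 0.125 (first cousins share one grandparent pair — two paths of length 4: r = 2·(1/2)^4 = 1/8).
Summing one r·B term per recipient: 4·0.25·0.314 + 3·0.25·0.477 + 4·0.125·0.188 = 0.76575.

0.76575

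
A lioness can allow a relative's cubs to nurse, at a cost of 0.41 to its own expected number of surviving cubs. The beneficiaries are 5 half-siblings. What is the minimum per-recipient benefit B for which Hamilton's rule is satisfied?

r to a half-sibling = 1/4 (half-sibs share one parent — one path of length 2: r = (1/2)^2 = 1/4).
Hamilton's rule with n recipients of equal r: n·r·B > C, so B > C/(n·r) = 0.41/(5·0.25) = 0.328.

0.328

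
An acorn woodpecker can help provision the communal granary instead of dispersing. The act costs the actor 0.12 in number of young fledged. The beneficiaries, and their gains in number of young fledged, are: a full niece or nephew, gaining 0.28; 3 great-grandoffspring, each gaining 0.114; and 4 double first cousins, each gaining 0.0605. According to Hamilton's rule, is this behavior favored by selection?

Hamilton's rule: the trait is favored when the sum of r·B over every recipient exceeds the actor's cost C.
r to a full niece or nephew = 0.25 (full aunt/uncle↔niece/nephew: two paths of length 3 through the shared grandparent pair: r = 2·(1/2)^3 = 1/4).
r to a great-grandoffspring = 0.125 (three parent–offspring links: r = (1/2)^3 = 1/8).
r to a double first cousin = 1/4 (double first cousins share both grandparent pairs — four paths of length 4: r = 4·(1/2)^4 = 1/4).
Summing one r·B term per recipient: 1·0.25·0.28 + 3·0.125·0.114 + 4·0.25·0.0605 = 0.17325.
0.17325 > 0.12: the indirect benefit exceeds the cost.

Yes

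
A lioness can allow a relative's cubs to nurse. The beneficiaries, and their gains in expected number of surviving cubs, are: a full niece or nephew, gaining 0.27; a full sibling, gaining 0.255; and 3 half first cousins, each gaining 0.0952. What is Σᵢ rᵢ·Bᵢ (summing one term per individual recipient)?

0.21285

r to a full niece or nephew = 1/4 (full aunt/uncle↔niece/nephew: two paths of length 3 through the shared grandparent pair: r = 2·(1/2)^3 = 1/4).
r to a full sibling = 0.5 (full sibs share both parents — two paths of length 2: r = 2·(1/2)^2 = 1/2).
r to a half first cousin = 0.0625 (half first cousins share one grandparent — one path of length 4: r = (1/2)^4 = 1/16).
Summing one r·B term per recipient: 1·0.25·0.27 + 1·0.5·0.255 + 3·0.0625·0.0952 = 0.21285.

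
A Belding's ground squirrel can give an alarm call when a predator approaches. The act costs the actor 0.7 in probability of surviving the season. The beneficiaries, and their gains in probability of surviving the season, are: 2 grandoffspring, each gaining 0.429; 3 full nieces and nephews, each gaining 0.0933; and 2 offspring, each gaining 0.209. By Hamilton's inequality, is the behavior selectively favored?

No

Hamilton's rule: the trait is favored when the sum of r·B over every recipient exceeds the actor's cost C.
r to a grandoffspring = 0.25 (two parent–offspring links: r = (1/2)^2 = 1/4).
r to a full niece or nephew = 1/4 (full aunt/uncle↔niece/nephew: two paths of length 3 through the shared grandparent pair: r = 2·(1/2)^3 = 1/4).
r to an offspring = 1/2 (one parent–offspring link: r = (1/2)^1 = 1/2).
Summing one r·B term per recipient: 2·0.25·0.429 + 3·0.25·0.0933 + 2·0.5·0.209 = 0.493475.
0.493475 < 0.7: the indirect benefit is less than the cost.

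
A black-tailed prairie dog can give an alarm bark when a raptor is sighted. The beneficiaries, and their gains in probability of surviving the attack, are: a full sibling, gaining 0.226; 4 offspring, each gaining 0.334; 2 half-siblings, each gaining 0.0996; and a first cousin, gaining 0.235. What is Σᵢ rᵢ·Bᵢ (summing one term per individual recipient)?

0.860175

r to a full sibling = 0.5 (full sibs share both parents — two paths of length 2: r = 2·(1/2)^2 = 1/2).
r to an offspring = 0.5 (one parent–offspring link: r = (1/2)^1 = 1/2).
r to a half-sibling = 0.25 (half-sibs share one parent — one path of length 2: r = (1/2)^2 = 1/4).
r to a first cousin = 1/8 (first cousins share one grandparent pair — two paths of length 4: r = 2·(1/2)^4 = 1/8).
Summing one r·B term per recipient: 1·0.5·0.226 + 4·0.5·0.334 + 2·0.25·0.0996 + 1·0.125·0.235 = 0.860175.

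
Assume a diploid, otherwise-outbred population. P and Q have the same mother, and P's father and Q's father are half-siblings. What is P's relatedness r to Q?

0.3125

Independent pedigree routes through distinct common ancestors add.
P and Q are related in two ways: half-sibs through their shared mother (r = 1/4) and half first cousins through their fathers (r = 1/16).
r = 1/4 + 1/16 = 0.3125.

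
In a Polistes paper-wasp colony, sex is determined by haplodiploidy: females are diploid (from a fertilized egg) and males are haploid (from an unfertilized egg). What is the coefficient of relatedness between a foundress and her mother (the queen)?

One meiotic link between diploid queen and diploid daughter: r = 1/2.

0.5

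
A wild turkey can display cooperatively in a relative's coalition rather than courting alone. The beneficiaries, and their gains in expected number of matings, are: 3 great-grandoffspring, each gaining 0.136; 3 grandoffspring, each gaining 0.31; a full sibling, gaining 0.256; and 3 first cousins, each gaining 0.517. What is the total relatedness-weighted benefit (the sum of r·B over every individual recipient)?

0.605375

r to a great-grandoffspring = 0.125 (three parent–offspring links: r = (1/2)^3 = 1/8).
r to a grandoffspring = 0.25 (two parent–offspring links: r = (1/2)^2 = 1/4).
r to a full sibling = 1/2 (full sibs share both parents — two paths of length 2: r = 2·(1/2)^2 = 1/2).
r to a first cousin = 0.125 (first cousins share one grandparent pair — two paths of length 4: r = 2·(1/2)^4 = 1/8).
Summing one r·B term per recipient: 3·0.125·0.136 + 3·0.25·0.31 + 1·0.5·0.256 + 3·0.125·0.517 = 0.605375.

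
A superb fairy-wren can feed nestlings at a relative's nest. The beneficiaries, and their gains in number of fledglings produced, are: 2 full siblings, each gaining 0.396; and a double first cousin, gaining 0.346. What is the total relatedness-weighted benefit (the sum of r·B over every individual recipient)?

r to a full sibling = 1/2 (full sibs share both parents — two paths of length 2: r = 2·(1/2)^2 = 1/2).
r to a double first cousin = 1/4 (double first cousins share both grandparent pairs — four paths of length 4: r = 4·(1/2)^4 = 1/4).
Summing one r·B term per recipient: 2·0.5·0.396 + 1·0.25·0.346 = 0.4825.

0.4825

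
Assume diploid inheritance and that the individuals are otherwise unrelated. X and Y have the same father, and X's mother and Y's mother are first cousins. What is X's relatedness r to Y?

Wright's path rule: contributions from independent ancestry routes add.
X and Y are related in two ways: half-sibs through their shared father (r = 1/4) and second cousins through their mothers (r = 1/32).
r = 1/4 + 1/32 = 9/32 = 0.28125.

0.28125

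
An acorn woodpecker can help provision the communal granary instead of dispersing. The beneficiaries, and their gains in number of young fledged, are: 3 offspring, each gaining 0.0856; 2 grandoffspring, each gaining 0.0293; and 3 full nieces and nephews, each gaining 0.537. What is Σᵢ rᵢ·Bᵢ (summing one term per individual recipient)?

r to an offspring = 0.5 (one parent–offspring link: r = (1/2)^1 = 1/2).
r to a grandoffspring = 1/4 (two parent–offspring links: r = (1/2)^2 = 1/4).
r to a full niece or nephew = 1/4 (full aunt/uncle↔niece/nephew: two paths of length 3 through the shared grandparent pair: r = 2·(1/2)^3 = 1/4).
Summing one r·B term per recipient: 3·0.5·0.0856 + 2·0.25·0.0293 + 3·0.25·0.537 = 0.5458.

0.5458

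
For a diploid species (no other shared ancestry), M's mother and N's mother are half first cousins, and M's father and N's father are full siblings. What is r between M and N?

Independent pedigree routes through distinct common ancestors add.
M and N are related in two ways: half second cousins through their mothers (r = 1/64) and first cousins through their fathers (r = 1/8).
r = 1/64 + 1/8 = 0.140625.

0.140625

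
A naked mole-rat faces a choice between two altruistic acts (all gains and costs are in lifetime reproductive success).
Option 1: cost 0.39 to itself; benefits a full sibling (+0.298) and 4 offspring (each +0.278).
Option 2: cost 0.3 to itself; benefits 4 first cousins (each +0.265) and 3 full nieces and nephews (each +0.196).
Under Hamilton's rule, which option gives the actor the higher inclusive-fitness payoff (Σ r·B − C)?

Option 1

Option 1: r to a full sibling = 0.5.
Option 1: r to an offspring = 0.5.
Option 1: Σ r·B − C = (1·0.5·0.298 + 4·0.5·0.278) − 0.39 = 0.315.
Option 2: r to a first cousin = 0.125.
Option 2: r to a full niece or nephew = 0.25.
Option 2: Σ r·B − C = (4·0.125·0.265 + 3·0.25·0.196) − 0.3 = -0.0205.
Option 1 has the higher net inclusive-fitness payoff.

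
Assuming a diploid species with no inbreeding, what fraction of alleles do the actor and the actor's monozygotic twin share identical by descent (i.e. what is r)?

1

Each parent–offspring link contributes a factor of 1/2, and independent paths through distinct common ancestors add.
Monozygotic twins share every allele identical by descent: r = 1.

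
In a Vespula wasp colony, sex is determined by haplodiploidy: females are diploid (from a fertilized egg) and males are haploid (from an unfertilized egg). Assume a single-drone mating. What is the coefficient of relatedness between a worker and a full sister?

Haplodiploid full sisters inherit their father's entire haploid genome identically (contributing 1/2) and on average half of their mother's contribution (1/2 · 1/2 = 1/4); r = 1/2 + 1/4 = 3/4.

0.75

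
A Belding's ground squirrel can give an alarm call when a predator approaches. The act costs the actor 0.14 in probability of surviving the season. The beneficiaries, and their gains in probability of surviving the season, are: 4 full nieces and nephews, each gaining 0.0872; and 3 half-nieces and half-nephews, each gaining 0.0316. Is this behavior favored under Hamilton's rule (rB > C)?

Hamilton's rule: the trait is favored when the sum of r·B over every recipient exceeds the actor's cost C.
r to a full niece or nephew = 1/4 (full aunt/uncle↔niece/nephew: two paths of length 3 through the shared grandparent pair: r = 2·(1/2)^3 = 1/4).
r to a half-niece or half-nephew = 0.125 (half-aunt/uncle↔niece/nephew: one path of length 3: r = (1/2)^3 = 1/8).
Summing one r·B term per recipient: 4·0.25·0.0872 + 3·0.125·0.0316 = 0.09905.
0.09905 < 0.14: the indirect benefit is less than the cost.

No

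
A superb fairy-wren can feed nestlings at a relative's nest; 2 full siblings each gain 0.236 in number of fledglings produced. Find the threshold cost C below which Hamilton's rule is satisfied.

r to a full sibling = 1/2 (full sibs share both parents — two paths of length 2: r = 2·(1/2)^2 = 1/2).
Hamilton's rule: n·r·B > C, so the trait is favored while C < n·r·B = 2·0.5·0.236 = 0.236.

0.236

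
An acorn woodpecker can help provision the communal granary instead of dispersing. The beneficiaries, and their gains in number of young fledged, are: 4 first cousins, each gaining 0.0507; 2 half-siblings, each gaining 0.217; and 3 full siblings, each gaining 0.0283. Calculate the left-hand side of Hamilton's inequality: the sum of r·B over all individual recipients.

0.1763

r to a first cousin = 0.125 (first cousins share one grandparent pair — two paths of length 4: r = 2·(1/2)^4 = 1/8).
r to a half-sibling = 1/4 (half-sibs share one parent — one path of length 2: r = (1/2)^2 = 1/4).
r to a full sibling = 1/2 (full sibs share both parents — two paths of length 2: r = 2·(1/2)^2 = 1/2).
Summing one r·B term per recipient: 4·0.125·0.0507 + 2·0.25·0.217 + 3·0.5·0.0283 = 0.1763.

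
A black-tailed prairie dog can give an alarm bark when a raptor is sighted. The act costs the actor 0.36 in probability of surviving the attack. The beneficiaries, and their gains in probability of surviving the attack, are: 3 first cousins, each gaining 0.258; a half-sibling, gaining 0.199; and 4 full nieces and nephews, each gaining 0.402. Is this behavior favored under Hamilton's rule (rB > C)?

Yes

Hamilton's rule: the trait is favored when the sum of r·B over every recipient exceeds the actor's cost C.
r to a first cousin = 0.125 (first cousins share one grandparent pair — two paths of length 4: r = 2·(1/2)^4 = 1/8).
r to a half-sibling = 1/4 (half-sibs share one parent — one path of length 2: r = (1/2)^2 = 1/4).
r to a full niece or nephew = 1/4 (full aunt/uncle↔niece/nephew: two paths of length 3 through the shared grandparent pair: r = 2·(1/2)^3 = 1/4).
Summing one r·B term per recipient: 3·0.125·0.258 + 1·0.25·0.199 + 4·0.25·0.402 = 0.5485.
0.5485 > 0.36: the indirect benefit exceeds the cost.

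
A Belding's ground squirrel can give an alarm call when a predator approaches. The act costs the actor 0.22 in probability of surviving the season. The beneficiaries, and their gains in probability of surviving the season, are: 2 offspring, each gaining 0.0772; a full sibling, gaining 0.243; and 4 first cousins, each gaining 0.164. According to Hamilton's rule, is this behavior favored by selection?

Hamilton's rule: the trait is favored when the sum of r·B over every recipient exceeds the actor's cost C.
r to an offspring = 0.5 (one parent–offspring link: r = (1/2)^1 = 1/2).
r to a full sibling = 1/2 (full sibs share both parents — two paths of length 2: r = 2·(1/2)^2 = 1/2).
r to a first cousin = 1/8 (first cousins share one grandparent pair — two paths of length 4: r = 2·(1/2)^4 = 1/8).
Summing one r·B term per recipient: 2·0.5·0.0772 + 1·0.5·0.243 + 4·0.125·0.164 = 0.2807.
0.2807 > 0.22: the indirect benefit exceeds the cost.

Yes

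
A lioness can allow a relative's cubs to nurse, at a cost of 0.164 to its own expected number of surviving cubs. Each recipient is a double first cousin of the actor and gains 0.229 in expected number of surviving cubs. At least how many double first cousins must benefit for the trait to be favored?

3

r to a double first cousin = 0.25 (double first cousins share both grandparent pairs — four paths of length 4: r = 4·(1/2)^4 = 1/4).
Hamilton's rule: n·r·B > C  ⇒  n > C/(r·B) = 0.164/(0.25·0.229) = 2.865.
The smallest integer exceeding 2.865 is 3.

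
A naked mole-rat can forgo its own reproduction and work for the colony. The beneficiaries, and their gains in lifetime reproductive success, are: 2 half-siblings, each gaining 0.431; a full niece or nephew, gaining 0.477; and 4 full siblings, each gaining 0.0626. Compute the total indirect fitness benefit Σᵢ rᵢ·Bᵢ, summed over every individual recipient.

r to a half-sibling = 1/4 (half-sibs share one parent — one path of length 2: r = (1/2)^2 = 1/4).
r to a full niece or nephew = 1/4 (full aunt/uncle↔niece/nephew: two paths of length 3 through the shared grandparent pair: r = 2·(1/2)^3 = 1/4).
r to a full sibling = 1/2 (full sibs share both parents — two paths of length 2: r = 2·(1/2)^2 = 1/2).
Summing one r·B term per recipient: 2·0.25·0.431 + 1·0.25·0.477 + 4·0.5·0.0626 = 0.45995.

0.45995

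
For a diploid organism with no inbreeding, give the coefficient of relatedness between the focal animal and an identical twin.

1

Monozygotic twins share every allele identical by descent: r = 1.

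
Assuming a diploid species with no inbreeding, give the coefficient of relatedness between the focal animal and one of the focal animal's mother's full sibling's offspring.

Each parent–offspring link contributes a factor of 1/2, and independent paths through distinct common ancestors add.
First cousins share one grandparent pair — two paths of length 4: r = 2·(1/2)^4 = 1/8.

0.125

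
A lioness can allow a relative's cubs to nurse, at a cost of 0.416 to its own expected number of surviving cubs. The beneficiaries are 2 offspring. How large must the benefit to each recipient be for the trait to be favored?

0.416

r to an offspring = 1/2 (one parent–offspring link: r = (1/2)^1 = 1/2).
Hamilton's rule with n recipients of equal r: n·r·B > C, so B > C/(n·r) = 0.416/(2·0.5) = 0.416.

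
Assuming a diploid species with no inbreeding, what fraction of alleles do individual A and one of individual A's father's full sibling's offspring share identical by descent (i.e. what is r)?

Each parent–offspring link contributes a factor of 1/2, and independent paths through distinct common ancestors add.
First cousins share one grandparent pair — two paths of length 4: r = 2·(1/2)^4 = 1/8.

0.125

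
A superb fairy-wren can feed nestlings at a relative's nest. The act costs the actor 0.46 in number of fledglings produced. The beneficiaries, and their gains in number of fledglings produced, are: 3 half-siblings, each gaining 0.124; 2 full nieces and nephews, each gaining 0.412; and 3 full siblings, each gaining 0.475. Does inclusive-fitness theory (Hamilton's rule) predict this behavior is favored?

Yes

Hamilton's rule: the trait is favored when the sum of r·B over every recipient exceeds the actor's cost C.
r to a half-sibling = 1/4 (half-sibs share one parent — one path of length 2: r = (1/2)^2 = 1/4).
r to a full niece or nephew = 1/4 (full aunt/uncle↔niece/nephew: two paths of length 3 through the shared grandparent pair: r = 2·(1/2)^3 = 1/4).
r to a full sibling = 0.5 (full sibs share both parents — two paths of length 2: r = 2·(1/2)^2 = 1/2).
Summing one r·B term per recipient: 3·0.25·0.124 + 2·0.25·0.412 + 3·0.5·0.475 = 1.0115.
1.0115 > 0.46: the indirect benefit exceeds the cost.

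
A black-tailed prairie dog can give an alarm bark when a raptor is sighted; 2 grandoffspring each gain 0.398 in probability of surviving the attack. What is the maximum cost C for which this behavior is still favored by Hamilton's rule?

r to a grandoffspring = 0.25 (two parent–offspring links: r = (1/2)^2 = 1/4).
Hamilton's rule: n·r·B > C, so the trait is favored while C < n·r·B = 2·0.25·0.398 = 0.199.

0.199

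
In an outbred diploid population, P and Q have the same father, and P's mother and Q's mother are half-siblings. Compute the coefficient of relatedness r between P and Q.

Relatedness sums over independent paths through distinct common ancestors.
P and Q are related in two ways: half-sibs through their shared father (r = 1/4) and half first cousins through their mothers (r = 1/16).
r = 1/4 + 1/16 = 0.3125.

0.3125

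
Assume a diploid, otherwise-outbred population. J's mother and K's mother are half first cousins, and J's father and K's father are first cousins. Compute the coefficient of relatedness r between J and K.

0.046875

With two independent routes of shared ancestry, r is the sum of the two contributions.
J and K are related in two ways: half second cousins through their mothers (r = 1/64) and second cousins through their fathers (r = 1/32).
r = 1/64 + 1/32 = 3/64 = 0.046875.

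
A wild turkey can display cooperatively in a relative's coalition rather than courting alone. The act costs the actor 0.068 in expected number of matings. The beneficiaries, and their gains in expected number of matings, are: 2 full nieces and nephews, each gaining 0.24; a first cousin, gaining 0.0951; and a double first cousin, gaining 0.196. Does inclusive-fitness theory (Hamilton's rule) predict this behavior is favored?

Yes

Hamilton's rule: the trait is favored when the sum of r·B over every recipient exceeds the actor's cost C.
r to a full niece or nephew = 0.25 (full aunt/uncle↔niece/nephew: two paths of length 3 through the shared grandparent pair: r = 2·(1/2)^3 = 1/4).
r to a first cousin = 0.125 (first cousins share one grandparent pair — two paths of length 4: r = 2·(1/2)^4 = 1/8).
r to a double first cousin = 0.25 (double first cousins share both grandparent pairs — four paths of length 4: r = 4·(1/2)^4 = 1/4).
Summing one r·B term per recipient: 2·0.25·0.24 + 1·0.125·0.0951 + 1·0.25·0.196 = 0.1808875.
0.1808875 > 0.068: the indirect benefit exceeds the cost.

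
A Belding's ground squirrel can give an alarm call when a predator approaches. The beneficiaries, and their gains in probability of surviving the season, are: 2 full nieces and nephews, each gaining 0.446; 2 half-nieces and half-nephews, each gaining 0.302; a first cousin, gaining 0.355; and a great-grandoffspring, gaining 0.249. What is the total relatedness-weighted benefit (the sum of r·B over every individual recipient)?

r to a full niece or nephew = 1/4 (full aunt/uncle↔niece/nephew: two paths of length 3 through the shared grandparent pair: r = 2·(1/2)^3 = 1/4).
r to a half-niece or half-nephew = 1/8 (half-aunt/uncle↔niece/nephew: one path of length 3: r = (1/2)^3 = 1/8).
r to a first cousin = 1/8 (first cousins share one grandparent pair — two paths of length 4: r = 2·(1/2)^4 = 1/8).
r to a great-grandoffspring = 0.125 (three parent–offspring links: r = (1/2)^3 = 1/8).
Summing one r·B term per recipient: 2·0.25·0.446 + 2·0.125·0.302 + 1·0.125·0.355 + 1·0.125·0.249 = 0.374.

0.374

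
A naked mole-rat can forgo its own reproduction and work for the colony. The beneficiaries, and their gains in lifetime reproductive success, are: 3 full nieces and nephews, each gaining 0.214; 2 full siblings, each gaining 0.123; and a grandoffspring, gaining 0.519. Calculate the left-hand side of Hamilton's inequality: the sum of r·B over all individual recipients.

r to a full niece or nephew = 1/4 (full aunt/uncle↔niece/nephew: two paths of length 3 through the shared grandparent pair: r = 2·(1/2)^3 = 1/4).
r to a full sibling = 0.5 (full sibs share both parents — two paths of length 2: r = 2·(1/2)^2 = 1/2).
r to a grandoffspring = 0.25 (two parent–offspring links: r = (1/2)^2 = 1/4).
Summing one r·B term per recipient: 3·0.25·0.214 + 2·0.5·0.123 + 1·0.25·0.519 = 0.41325.

0.41325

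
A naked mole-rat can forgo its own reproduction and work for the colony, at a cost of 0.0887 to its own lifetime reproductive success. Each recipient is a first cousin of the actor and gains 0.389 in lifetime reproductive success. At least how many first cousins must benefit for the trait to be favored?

2

r to a first cousin = 1/8 (first cousins share one grandparent pair — two paths of length 4: r = 2·(1/2)^4 = 1/8).
Hamilton's rule: n·r·B > C  ⇒  n > C/(r·B) = 0.0887/(0.125·0.389) = 1.824.
The smallest integer exceeding 1.824 is 2.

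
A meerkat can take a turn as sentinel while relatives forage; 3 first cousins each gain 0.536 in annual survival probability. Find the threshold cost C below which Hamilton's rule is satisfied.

r to a first cousin = 0.125 (first cousins share one grandparent pair — two paths of length 4: r = 2·(1/2)^4 = 1/8).
Hamilton's rule: n·r·B > C, so the trait is favored while C < n·r·B = 3·0.125·0.536 = 0.201.

0.201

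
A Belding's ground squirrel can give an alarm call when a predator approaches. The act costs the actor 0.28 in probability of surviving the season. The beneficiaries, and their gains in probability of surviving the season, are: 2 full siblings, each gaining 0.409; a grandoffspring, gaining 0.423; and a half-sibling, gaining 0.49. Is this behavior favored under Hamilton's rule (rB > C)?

Hamilton's rule: the trait is favored when the sum of r·B over every recipient exceeds the actor's cost C.
r to a full sibling = 0.5 (full sibs share both parents — two paths of length 2: r = 2·(1/2)^2 = 1/2).
r to a grandoffspring = 1/4 (two parent–offspring links: r = (1/2)^2 = 1/4).
r to a half-sibling = 1/4 (half-sibs share one parent — one path of length 2: r = (1/2)^2 = 1/4).
Summing one r·B term per recipient: 2·0.5·0.409 + 1·0.25·0.423 + 1·0.25·0.49 = 0.63725.
0.63725 > 0.28: the indirect benefit exceeds the cost.

Yes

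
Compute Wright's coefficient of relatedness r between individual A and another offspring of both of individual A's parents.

Each parent–offspring link contributes a factor of 1/2, and independent paths through distinct common ancestors add.
Full sibs share both parents — two paths of length 2: r = 2·(1/2)^2 = 1/2.

0.5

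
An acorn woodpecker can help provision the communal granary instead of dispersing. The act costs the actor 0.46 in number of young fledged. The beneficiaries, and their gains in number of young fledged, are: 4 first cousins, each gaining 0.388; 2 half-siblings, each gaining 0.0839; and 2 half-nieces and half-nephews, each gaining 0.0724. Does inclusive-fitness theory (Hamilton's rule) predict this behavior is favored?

Hamilton's rule: the trait is favored when the sum of r·B over every recipient exceeds the actor's cost C.
r to a first cousin = 0.125 (first cousins share one grandparent pair — two paths of length 4: r = 2·(1/2)^4 = 1/8).
r to a half-sibling = 1/4 (half-sibs share one parent — one path of length 2: r = (1/2)^2 = 1/4).
r to a half-niece or half-nephew = 1/8 (half-aunt/uncle↔niece/nephew: one path of length 3: r = (1/2)^3 = 1/8).
Summing one r·B term per recipient: 4·0.125·0.388 + 2·0.25·0.0839 + 2·0.125·0.0724 = 0.25405.
0.25405 < 0.46: the indirect benefit is less than the cost.

No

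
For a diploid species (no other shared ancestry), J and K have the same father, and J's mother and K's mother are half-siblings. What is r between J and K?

0.3125

Relatedness sums over independent paths through distinct common ancestors.
J and K are related in two ways: half-sibs through their shared father (r = 1/4) and half first cousins through their mothers (r = 1/16).
r = 1/4 + 1/16 = 0.3125.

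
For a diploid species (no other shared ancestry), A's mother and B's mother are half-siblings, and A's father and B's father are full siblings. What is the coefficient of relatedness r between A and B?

Independent pedigree routes through distinct common ancestors add.
A and B are related in two ways: half first cousins through their mothers (r = 1/16) and first cousins through their fathers (r = 1/8).
r = 1/16 + 1/8 = 0.1875.

0.1875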